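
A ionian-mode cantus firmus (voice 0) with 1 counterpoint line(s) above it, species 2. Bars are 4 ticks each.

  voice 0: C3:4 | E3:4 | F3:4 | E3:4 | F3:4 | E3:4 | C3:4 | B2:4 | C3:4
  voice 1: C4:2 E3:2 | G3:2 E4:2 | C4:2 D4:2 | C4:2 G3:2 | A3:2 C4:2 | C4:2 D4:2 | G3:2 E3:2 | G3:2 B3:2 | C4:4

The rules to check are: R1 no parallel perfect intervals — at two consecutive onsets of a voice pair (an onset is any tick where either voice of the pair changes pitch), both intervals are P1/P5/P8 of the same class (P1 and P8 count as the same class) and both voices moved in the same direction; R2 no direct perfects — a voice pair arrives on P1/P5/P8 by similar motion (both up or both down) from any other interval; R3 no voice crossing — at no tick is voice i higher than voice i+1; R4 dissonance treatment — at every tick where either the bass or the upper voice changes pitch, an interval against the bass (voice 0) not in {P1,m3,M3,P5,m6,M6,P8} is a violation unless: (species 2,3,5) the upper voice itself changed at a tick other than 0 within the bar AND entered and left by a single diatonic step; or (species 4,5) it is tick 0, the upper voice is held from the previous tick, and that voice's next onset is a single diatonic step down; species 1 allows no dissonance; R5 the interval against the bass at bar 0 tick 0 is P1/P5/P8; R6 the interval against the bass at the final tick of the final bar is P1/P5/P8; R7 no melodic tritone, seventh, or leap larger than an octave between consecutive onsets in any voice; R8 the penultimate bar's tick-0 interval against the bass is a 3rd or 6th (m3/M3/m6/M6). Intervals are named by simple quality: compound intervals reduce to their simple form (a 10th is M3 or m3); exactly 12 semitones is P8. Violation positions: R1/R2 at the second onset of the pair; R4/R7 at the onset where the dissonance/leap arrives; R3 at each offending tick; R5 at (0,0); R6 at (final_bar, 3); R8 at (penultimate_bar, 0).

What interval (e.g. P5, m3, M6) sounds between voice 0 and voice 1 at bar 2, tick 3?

voice 0=F3 voice 1=D4 -> M6

M6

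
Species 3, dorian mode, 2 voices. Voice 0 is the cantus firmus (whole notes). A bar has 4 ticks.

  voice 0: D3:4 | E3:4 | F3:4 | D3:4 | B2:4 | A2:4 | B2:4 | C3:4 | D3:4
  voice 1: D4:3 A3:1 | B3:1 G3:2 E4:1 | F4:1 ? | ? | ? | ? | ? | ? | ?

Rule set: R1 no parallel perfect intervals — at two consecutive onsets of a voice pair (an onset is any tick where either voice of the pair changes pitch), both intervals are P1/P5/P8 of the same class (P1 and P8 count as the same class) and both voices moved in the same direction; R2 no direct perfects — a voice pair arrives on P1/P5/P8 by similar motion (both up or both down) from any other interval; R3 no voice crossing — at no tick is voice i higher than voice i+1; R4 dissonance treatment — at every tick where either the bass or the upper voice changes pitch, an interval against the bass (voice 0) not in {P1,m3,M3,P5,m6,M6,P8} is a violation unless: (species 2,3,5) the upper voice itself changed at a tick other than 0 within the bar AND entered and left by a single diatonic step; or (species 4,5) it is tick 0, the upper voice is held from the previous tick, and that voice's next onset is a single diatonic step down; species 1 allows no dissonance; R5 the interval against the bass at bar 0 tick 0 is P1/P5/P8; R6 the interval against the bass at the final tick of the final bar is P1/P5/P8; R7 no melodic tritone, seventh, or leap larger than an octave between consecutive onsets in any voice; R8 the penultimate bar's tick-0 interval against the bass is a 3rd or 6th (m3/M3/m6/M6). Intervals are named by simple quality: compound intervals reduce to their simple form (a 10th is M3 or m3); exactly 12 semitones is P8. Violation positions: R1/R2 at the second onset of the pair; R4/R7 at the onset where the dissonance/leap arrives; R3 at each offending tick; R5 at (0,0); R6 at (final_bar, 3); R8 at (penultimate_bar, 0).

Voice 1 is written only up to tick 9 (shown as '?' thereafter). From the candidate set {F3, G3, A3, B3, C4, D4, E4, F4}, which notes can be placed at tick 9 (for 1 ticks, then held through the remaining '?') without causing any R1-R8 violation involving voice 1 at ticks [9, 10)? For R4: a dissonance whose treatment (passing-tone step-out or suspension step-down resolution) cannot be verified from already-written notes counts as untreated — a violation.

F3: legal
G3: violates R4,R7
A3: legal
B3: violates R4,R7
C4: legal
D4: legal
E4: violates R4
F4: legal

{A3, C4, D4, F3, F4}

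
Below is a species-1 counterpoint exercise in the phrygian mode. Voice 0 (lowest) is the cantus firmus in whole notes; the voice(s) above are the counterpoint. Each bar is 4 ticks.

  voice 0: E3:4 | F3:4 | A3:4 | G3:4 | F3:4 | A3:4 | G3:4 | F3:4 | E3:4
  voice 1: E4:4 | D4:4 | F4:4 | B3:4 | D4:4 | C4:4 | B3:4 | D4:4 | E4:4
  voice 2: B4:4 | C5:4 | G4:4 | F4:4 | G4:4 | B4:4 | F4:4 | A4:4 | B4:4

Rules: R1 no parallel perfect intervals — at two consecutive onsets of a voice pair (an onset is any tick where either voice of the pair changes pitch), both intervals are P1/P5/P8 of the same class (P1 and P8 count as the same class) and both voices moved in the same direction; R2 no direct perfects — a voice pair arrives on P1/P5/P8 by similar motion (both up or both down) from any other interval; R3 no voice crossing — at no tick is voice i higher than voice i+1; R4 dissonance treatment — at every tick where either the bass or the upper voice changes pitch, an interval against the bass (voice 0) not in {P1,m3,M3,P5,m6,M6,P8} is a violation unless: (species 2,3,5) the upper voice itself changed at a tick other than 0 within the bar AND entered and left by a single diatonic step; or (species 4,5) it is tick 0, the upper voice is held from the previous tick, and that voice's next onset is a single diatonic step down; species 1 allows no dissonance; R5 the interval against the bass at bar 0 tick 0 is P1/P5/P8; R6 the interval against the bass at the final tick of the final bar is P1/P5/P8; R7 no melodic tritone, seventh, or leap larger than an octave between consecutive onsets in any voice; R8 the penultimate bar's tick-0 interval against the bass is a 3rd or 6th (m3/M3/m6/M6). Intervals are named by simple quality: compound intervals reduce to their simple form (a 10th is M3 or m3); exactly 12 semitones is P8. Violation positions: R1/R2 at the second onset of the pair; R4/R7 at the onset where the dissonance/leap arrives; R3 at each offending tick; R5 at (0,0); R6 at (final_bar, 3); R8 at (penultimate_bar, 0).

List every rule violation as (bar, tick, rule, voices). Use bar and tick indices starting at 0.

bar 0: v0=E3 v1=E4 v2=B4 downbeat P5
bar 1: v0=F3 v1=D4 v2=C5 downbeat P5
bar 2: v0=A3 v1=F4 v2=G4 downbeat m7
bar 3: v0=G3 v1=B3 v2=F4 downbeat m7
bar 4: v0=F3 v1=D4 v2=G4 downbeat M2
bar 5: v0=A3 v1=C4 v2=B4 downbeat M2
bar 6: v0=G3 v1=B3 v2=F4 downbeat m7
bar 7: v0=F3 v1=D4 v2=A4 downbeat M3
bar 8: v0=E3 v1=E4 v2=B4 downbeat P5
  -> R1 @ bar 1 tick 0 v(0, 2): E3/B4 P5 -> F3/C5 P5 similar
  -> R4 @ bar 2 tick 0 v(0, 2): A3/G4 m7 untreated
  -> R4 @ bar 3 tick 0 v(0, 2): G3/F4 m7 untreated
  -> R7 @ bar 3 tick 0 v(1,): F4->B3 leap 6st
  -> R4 @ bar 4 tick 0 v(0, 2): F3/G4 M2 untreated
  -> R4 @ bar 5 tick 0 v(0, 2): A3/B4 M2 untreated
  -> R4 @ bar 6 tick 0 v(0, 2): G3/F4 m7 untreated
  -> R7 @ bar 6 tick 0 v(2,): B4->F4 leap 6st
  -> R2 @ bar 7 tick 0 v(1, 2): B3/F4 TT -> D4/A4 P5 similar
  -> R1 @ bar 8 tick 0 v(1, 2): D4/A4 P5 -> E4/B4 P5 similar

(1, 0, R1, (0, 2))
(2, 0, R4, (0, 2))
(3, 0, R4, (0, 2))
(3, 0, R7, (1,))
(4, 0, R4, (0, 2))
(5, 0, R4, (0, 2))
(6, 0, R4, (0, 2))
(6, 0, R7, (2,))
(7, 0, R2, (1, 2))
(8, 0, R1, (1, 2))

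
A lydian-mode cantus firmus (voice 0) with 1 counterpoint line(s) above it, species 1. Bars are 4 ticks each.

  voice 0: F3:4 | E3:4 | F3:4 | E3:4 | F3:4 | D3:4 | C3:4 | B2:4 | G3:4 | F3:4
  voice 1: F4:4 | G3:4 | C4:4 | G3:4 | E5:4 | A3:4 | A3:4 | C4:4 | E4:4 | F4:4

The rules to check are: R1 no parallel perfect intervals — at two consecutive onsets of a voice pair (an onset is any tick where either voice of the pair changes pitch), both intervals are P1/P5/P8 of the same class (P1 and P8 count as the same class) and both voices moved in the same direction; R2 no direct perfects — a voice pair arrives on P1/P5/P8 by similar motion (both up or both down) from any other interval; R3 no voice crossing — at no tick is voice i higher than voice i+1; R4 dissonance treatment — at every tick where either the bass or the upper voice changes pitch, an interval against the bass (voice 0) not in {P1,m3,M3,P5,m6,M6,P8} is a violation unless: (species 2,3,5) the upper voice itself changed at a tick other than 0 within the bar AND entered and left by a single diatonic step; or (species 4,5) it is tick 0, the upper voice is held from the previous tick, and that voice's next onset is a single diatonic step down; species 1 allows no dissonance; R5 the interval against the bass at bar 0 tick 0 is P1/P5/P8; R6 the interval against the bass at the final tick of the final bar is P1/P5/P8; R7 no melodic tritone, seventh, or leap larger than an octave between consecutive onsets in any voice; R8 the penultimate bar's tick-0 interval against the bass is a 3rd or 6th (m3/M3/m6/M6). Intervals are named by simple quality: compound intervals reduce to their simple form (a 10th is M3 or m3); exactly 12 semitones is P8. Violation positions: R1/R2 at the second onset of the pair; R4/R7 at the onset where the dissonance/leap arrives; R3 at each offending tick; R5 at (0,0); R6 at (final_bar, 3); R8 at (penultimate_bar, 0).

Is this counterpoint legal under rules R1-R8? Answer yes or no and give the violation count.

bar 0: v0=F3 v1=F4 (P8)
bar 1: v0=E3 v1=G3 (m3)
bar 2: v0=F3 v1=C4 (P5)
bar 3: v0=E3 v1=G3 (m3)
bar 4: v0=F3 v1=E5 (M7)
bar 5: v0=D3 v1=A3 (P5)
bar 6: v0=C3 v1=A3 (M6)
bar 7: v0=B2 v1=C4 (m2)
bar 8: v0=G3 v1=E4 (M6)
bar 9: v0=F3 v1=F4 (P8)
  R7 @ bar1.0: F4->G3 leap 10st
  R2 @ bar2.0: E3/G3 m3 -> F3/C4 P5 similar
  R4 @ bar4.0: F3/E5 M7 untreated
  R7 @ bar4.0: G3->E5 leap 21st
  R2 @ bar5.0: F3/E5 M7 -> D3/A3 P5 similar
  R7 @ bar5.0: E5->A3 leap 19st
  R4 @ bar7.0: B2/C4 m2 untreated

No (7 violations)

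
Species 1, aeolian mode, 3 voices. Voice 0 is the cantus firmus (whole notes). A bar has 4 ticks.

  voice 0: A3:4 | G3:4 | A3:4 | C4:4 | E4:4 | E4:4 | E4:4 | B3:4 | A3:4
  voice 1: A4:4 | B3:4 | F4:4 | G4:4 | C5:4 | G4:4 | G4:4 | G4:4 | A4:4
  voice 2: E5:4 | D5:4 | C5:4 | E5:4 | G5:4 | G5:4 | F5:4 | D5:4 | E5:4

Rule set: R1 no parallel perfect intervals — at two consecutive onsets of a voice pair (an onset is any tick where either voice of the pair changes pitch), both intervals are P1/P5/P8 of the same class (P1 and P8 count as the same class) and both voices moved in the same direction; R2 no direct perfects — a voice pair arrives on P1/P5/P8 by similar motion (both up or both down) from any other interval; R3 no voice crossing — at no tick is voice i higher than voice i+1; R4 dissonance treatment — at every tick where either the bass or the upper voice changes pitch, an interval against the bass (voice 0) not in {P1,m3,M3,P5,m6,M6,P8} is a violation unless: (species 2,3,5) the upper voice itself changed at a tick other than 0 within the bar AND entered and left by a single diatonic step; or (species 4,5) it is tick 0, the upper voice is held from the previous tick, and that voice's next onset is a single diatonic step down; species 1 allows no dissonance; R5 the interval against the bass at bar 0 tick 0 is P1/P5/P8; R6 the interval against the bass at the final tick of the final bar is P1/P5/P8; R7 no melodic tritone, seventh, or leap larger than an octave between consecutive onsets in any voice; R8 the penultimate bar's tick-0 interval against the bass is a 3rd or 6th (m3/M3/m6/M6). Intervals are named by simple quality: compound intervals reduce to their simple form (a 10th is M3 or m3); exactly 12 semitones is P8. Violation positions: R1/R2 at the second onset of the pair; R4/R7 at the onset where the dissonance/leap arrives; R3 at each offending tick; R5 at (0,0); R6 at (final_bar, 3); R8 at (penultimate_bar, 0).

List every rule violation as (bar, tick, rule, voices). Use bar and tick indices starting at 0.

bar 0: v0=A3 v1=A4 v2=E5 downbeat P5
bar 1: v0=G3 v1=B3 v2=D5 downbeat P5
bar 2: v0=A3 v1=F4 v2=C5 downbeat m3
bar 3: v0=C4 v1=G4 v2=E5 downbeat M3
bar 4: v0=E4 v1=C5 v2=G5 downbeat m3
bar 5: v0=E4 v1=G4 v2=G5 downbeat m3
bar 6: v0=E4 v1=G4 v2=F5 downbeat m2
bar 7: v0=B3 v1=G4 v2=D5 downbeat m3
bar 8: v0=A3 v1=A4 v2=E5 downbeat P5
  -> R1 @ bar 1 tick 0 v(0, 2): A3/E5 P5 -> G3/D5 P5 similar
  -> R7 @ bar 1 tick 0 v(1,): A4->B3 leap 10st
  -> R7 @ bar 2 tick 0 v(1,): B3->F4 leap 6st
  -> R2 @ bar 3 tick 0 v(0, 1): A3/F4 m6 -> C4/G4 P5 similar
  -> R2 @ bar 4 tick 0 v(1, 2): G4/E5 M6 -> C5/G5 P5 similar
  -> R4 @ bar 6 tick 0 v(0, 2): E4/F5 m2 untreated
  -> R1 @ bar 8 tick 0 v(1, 2): G4/D5 P5 -> A4/E5 P5 similar

(1, 0, R1, (0, 2))
(1, 0, R7, (1,))
(2, 0, R7, (1,))
(3, 0, R2, (0, 1))
(4, 0, R2, (1, 2))
(6, 0, R4, (0, 2))
(8, 0, R1, (1, 2))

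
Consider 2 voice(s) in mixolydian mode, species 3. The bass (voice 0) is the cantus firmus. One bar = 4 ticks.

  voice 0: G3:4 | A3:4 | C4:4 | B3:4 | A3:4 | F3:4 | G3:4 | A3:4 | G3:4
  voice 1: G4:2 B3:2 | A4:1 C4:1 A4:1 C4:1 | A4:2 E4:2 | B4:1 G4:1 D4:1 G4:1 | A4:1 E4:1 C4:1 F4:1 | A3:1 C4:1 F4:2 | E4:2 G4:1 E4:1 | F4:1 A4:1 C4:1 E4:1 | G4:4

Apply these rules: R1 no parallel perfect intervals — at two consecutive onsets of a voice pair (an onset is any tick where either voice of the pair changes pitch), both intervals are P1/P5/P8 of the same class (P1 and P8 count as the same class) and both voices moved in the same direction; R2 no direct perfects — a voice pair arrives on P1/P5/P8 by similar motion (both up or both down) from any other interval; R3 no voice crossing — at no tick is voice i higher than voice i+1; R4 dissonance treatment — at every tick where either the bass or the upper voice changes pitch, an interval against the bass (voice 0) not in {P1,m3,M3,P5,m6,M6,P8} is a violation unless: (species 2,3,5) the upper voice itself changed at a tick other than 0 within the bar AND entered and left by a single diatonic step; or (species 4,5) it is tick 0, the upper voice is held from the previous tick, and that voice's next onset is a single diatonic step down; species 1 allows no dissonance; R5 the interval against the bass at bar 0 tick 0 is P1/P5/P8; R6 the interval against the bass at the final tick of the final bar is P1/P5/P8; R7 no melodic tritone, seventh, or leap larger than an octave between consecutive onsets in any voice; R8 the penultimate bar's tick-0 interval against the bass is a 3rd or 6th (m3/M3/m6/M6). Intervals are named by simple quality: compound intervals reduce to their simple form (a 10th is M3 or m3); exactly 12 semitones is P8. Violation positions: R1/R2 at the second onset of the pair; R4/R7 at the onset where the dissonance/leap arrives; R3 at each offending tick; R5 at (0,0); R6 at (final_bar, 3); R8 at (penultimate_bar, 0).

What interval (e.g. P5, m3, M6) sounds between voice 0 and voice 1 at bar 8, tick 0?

P8

voice 0=G3 voice 1=G4 -> P8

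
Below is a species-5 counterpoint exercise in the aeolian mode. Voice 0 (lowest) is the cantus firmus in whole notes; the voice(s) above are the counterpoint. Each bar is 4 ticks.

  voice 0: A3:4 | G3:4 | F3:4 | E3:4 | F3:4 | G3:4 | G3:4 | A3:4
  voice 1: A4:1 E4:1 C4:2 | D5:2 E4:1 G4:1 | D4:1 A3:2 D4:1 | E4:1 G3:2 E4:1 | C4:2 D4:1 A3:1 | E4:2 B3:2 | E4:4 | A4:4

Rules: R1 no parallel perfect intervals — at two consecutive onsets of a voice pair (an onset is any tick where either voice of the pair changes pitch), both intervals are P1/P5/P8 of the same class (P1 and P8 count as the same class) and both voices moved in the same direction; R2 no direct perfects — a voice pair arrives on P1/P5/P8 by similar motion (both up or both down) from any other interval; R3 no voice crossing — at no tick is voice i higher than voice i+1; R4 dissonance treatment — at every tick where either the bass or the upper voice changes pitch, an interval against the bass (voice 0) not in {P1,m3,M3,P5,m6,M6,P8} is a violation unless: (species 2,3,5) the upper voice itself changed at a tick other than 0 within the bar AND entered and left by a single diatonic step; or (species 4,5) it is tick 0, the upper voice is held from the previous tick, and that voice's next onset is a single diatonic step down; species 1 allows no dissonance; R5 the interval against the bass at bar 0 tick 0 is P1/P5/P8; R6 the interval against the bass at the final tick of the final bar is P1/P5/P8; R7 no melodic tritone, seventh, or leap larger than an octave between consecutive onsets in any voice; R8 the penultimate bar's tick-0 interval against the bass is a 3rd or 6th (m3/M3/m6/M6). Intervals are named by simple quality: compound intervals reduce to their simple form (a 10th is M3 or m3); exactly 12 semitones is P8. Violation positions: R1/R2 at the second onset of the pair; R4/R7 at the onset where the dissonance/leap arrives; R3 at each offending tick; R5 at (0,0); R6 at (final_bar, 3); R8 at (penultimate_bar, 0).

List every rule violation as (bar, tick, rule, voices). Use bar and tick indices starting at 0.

(1, 0, R7, (1,))
(1, 2, R7, (1,))
(7, 0, R2, (0, 1))

bar 0: v0=A3 v1=A4 downbeat P8
bar 1: v0=G3 v1=D5 downbeat P5
bar 2: v0=F3 v1=D4 downbeat M6
bar 3: v0=E3 v1=E4 downbeat P8
bar 4: v0=F3 v1=C4 downbeat P5
bar 5: v0=G3 v1=E4 downbeat M6
bar 6: v0=G3 v1=E4 downbeat M6
bar 7: v0=A3 v1=A4 downbeat P8
  -> R7 @ bar 1 tick 0 v(1,): C4->D5 leap 14st
  -> R7 @ bar 1 tick 2 v(1,): D5->E4 leap 10st
  -> R2 @ bar 7 tick 0 v(0, 1): G3/E4 M6 -> A3/A4 P8 similar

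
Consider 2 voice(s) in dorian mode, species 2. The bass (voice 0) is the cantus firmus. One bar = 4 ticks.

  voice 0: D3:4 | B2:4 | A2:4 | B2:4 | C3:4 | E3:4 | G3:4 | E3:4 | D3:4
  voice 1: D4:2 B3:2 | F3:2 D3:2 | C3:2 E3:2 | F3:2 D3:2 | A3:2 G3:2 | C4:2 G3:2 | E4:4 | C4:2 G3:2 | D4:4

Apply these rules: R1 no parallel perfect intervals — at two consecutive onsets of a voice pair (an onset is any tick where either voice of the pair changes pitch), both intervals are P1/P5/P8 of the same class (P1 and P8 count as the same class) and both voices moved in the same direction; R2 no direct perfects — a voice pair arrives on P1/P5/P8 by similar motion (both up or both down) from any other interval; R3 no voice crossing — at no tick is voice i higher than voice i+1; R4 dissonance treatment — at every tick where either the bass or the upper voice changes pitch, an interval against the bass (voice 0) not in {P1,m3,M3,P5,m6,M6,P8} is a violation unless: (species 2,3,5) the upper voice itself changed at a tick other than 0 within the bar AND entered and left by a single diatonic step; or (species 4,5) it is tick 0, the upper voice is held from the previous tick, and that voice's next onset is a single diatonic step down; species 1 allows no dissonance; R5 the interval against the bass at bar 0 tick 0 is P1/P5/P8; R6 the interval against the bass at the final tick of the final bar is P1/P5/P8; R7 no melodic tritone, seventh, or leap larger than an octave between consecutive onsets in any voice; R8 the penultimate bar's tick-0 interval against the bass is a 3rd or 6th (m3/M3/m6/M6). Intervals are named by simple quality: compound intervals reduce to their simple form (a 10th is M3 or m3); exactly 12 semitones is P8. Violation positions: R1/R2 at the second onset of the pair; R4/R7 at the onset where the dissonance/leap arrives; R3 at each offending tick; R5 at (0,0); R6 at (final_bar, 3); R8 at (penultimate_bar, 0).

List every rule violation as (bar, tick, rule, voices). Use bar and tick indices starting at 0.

bar 0: v0=D3 v1=D4 downbeat P8
bar 1: v0=B2 v1=F3 downbeat TT
bar 2: v0=A2 v1=C3 downbeat m3
bar 3: v0=B2 v1=F3 downbeat TT
bar 4: v0=C3 v1=A3 downbeat M6
bar 5: v0=E3 v1=C4 downbeat m6
bar 6: v0=G3 v1=E4 downbeat M6
bar 7: v0=E3 v1=C4 downbeat m6
bar 8: v0=D3 v1=D4 downbeat P8
  -> R4 @ bar 1 tick 0 v(0, 1): B2/F3 TT untreated
  -> R7 @ bar 1 tick 0 v(1,): B3->F3 leap 6st
  -> R4 @ bar 3 tick 0 v(0, 1): B2/F3 TT untreated

(1, 0, R4, (0, 1))
(1, 0, R7, (1,))
(3, 0, R4, (0, 1))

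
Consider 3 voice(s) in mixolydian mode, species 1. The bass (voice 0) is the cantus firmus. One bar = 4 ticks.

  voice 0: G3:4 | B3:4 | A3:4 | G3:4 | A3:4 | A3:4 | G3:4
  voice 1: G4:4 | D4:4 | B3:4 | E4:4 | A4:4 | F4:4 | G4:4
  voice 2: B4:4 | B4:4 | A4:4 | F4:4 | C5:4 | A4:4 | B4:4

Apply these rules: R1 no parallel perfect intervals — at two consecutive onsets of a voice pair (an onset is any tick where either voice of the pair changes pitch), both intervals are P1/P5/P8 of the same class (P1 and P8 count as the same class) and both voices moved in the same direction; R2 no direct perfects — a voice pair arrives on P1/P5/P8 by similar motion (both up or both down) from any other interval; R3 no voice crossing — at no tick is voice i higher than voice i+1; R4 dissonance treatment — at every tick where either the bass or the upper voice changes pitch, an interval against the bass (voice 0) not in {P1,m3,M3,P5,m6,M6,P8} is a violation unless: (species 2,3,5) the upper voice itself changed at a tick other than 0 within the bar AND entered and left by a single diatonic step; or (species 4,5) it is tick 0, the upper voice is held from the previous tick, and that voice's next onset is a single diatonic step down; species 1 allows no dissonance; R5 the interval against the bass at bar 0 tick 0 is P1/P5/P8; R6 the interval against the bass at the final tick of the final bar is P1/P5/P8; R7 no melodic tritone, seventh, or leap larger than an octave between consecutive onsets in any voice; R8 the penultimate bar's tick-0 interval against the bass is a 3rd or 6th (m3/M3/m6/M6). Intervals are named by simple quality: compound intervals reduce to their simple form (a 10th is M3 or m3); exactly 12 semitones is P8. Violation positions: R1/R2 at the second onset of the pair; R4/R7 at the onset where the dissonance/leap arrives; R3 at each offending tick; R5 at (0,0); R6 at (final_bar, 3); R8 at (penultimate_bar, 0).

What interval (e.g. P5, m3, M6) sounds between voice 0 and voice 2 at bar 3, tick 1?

voice 0=G3 voice 2=F4 -> m7

m7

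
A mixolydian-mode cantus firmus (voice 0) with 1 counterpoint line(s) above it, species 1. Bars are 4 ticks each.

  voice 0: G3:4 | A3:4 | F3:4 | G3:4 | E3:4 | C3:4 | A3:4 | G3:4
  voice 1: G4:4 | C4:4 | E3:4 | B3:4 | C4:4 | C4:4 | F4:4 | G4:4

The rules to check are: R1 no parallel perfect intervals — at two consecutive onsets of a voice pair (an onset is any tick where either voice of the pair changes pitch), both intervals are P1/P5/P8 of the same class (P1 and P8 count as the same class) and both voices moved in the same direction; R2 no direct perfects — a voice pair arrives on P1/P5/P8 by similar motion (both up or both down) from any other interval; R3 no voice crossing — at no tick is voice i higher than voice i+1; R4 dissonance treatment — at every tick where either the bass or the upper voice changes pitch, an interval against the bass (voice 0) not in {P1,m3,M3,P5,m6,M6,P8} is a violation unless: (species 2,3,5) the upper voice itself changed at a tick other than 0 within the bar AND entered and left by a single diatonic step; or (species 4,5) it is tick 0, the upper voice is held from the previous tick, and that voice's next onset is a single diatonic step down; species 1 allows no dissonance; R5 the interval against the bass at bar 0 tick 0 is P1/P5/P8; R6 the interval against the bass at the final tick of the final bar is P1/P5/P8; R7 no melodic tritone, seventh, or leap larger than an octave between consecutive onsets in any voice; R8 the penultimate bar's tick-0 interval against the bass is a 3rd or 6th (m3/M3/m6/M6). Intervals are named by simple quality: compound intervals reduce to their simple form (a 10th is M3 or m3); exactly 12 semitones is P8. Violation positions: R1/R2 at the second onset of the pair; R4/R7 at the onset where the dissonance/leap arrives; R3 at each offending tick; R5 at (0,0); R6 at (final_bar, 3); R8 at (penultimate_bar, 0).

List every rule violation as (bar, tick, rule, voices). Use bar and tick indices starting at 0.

(2, 0, R3, (0, 1))
(2, 0, R4, (0, 1))
(2, 1, R3, (0, 1))
(2, 2, R3, (0, 1))
(2, 3, R3, (0, 1))

bar 0: v0=G3 v1=G4 downbeat P8
bar 1: v0=A3 v1=C4 downbeat m3
bar 2: v0=F3 v1=E3 downbeat m2
bar 3: v0=G3 v1=B3 downbeat M3
bar 4: v0=E3 v1=C4 downbeat m6
bar 5: v0=C3 v1=C4 downbeat P8
bar 6: v0=A3 v1=F4 downbeat m6
bar 7: v0=G3 v1=G4 downbeat P8
  -> R3 @ bar 2 tick 0 v(0, 1): F3 above E3
  -> R4 @ bar 2 tick 0 v(0, 1): F3/E3 m2 untreated
  -> R3 @ bar 2 tick 1 v(0, 1): F3 above E3
  -> R3 @ bar 2 tick 2 v(0, 1): F3 above E3
  -> R3 @ bar 2 tick 3 v(0, 1): F3 above E3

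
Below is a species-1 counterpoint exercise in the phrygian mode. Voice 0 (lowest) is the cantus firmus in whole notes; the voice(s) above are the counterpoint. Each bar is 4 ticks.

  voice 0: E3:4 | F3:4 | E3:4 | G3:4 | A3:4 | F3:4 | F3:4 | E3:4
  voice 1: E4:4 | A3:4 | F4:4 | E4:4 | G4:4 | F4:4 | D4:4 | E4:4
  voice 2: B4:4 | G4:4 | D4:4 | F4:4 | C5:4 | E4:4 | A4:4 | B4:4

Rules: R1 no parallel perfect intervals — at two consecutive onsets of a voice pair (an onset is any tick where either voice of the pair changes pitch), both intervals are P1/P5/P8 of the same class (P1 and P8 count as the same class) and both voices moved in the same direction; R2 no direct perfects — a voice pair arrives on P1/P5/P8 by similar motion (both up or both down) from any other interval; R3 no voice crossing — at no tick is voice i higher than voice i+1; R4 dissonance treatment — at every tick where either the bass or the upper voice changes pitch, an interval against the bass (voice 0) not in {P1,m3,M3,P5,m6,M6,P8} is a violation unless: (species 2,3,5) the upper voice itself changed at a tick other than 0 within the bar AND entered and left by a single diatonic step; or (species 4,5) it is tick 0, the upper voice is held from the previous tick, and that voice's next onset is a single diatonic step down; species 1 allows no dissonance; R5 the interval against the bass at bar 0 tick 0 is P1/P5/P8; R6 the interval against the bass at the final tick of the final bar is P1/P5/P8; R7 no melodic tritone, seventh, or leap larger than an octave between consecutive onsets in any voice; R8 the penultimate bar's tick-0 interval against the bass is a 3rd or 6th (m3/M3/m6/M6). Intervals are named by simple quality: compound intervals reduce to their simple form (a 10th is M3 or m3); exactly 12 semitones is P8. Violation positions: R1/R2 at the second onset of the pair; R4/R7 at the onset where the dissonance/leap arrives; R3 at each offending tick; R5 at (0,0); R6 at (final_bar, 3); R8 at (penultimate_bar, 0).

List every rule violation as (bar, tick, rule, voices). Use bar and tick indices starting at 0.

bar 0: v0=E3 v1=E4 v2=B4 downbeat P5
bar 1: v0=F3 v1=A3 v2=G4 downbeat M2
bar 2: v0=E3 v1=F4 v2=D4 downbeat m7
bar 3: v0=G3 v1=E4 v2=F4 downbeat m7
bar 4: v0=A3 v1=G4 v2=C5 downbeat m3
bar 5: v0=F3 v1=F4 v2=E4 downbeat M7
bar 6: v0=F3 v1=D4 v2=A4 downbeat M3
bar 7: v0=E3 v1=E4 v2=B4 downbeat P5
  -> R4 @ bar 1 tick 0 v(0, 2): F3/G4 M2 untreated
  -> R3 @ bar 2 tick 0 v(1, 2): F4 above D4
  -> R4 @ bar 2 tick 0 v(0, 1): E3/F4 m2 untreated
  -> R4 @ bar 2 tick 0 v(0, 2): E3/D4 m7 untreated
  -> R3 @ bar 2 tick 1 v(1, 2): F4 above D4
  -> R3 @ bar 2 tick 2 v(1, 2): F4 above D4
  -> R3 @ bar 2 tick 3 v(1, 2): F4 above D4
  -> R4 @ bar 3 tick 0 v(0, 2): G3/F4 m7 untreated
  -> R4 @ bar 4 tick 0 v(0, 1): A3/G4 m7 untreated
  -> R2 @ bar 5 tick 0 v(0, 1): A3/G4 m7 -> F3/F4 P8 similar
  -> R3 @ bar 5 tick 0 v(1, 2): F4 above E4
  -> R4 @ bar 5 tick 0 v(0, 2): F3/E4 M7 untreated
  -> R3 @ bar 5 tick 1 v(1, 2): F4 above E4
  -> R3 @ bar 5 tick 2 v(1, 2): F4 above E4
  -> R3 @ bar 5 tick 3 v(1, 2): F4 above E4
  -> R1 @ bar 7 tick 0 v(1, 2): D4/A4 P5 -> E4/B4 P5 similar

(1, 0, R4, (0, 2))
(2, 0, R3, (1, 2))
(2, 0, R4, (0, 1))
(2, 0, R4, (0, 2))
(2, 1, R3, (1, 2))
(2, 2, R3, (1, 2))
(2, 3, R3, (1, 2))
(3, 0, R4, (0, 2))
(4, 0, R4, (0, 1))
(5, 0, R2, (0, 1))
(5, 0, R3, (1, 2))
(5, 0, R4, (0, 2))
(5, 1, R3, (1, 2))
(5, 2, R3, (1, 2))
(5, 3, R3, (1, 2))
(7, 0, R1, (1, 2))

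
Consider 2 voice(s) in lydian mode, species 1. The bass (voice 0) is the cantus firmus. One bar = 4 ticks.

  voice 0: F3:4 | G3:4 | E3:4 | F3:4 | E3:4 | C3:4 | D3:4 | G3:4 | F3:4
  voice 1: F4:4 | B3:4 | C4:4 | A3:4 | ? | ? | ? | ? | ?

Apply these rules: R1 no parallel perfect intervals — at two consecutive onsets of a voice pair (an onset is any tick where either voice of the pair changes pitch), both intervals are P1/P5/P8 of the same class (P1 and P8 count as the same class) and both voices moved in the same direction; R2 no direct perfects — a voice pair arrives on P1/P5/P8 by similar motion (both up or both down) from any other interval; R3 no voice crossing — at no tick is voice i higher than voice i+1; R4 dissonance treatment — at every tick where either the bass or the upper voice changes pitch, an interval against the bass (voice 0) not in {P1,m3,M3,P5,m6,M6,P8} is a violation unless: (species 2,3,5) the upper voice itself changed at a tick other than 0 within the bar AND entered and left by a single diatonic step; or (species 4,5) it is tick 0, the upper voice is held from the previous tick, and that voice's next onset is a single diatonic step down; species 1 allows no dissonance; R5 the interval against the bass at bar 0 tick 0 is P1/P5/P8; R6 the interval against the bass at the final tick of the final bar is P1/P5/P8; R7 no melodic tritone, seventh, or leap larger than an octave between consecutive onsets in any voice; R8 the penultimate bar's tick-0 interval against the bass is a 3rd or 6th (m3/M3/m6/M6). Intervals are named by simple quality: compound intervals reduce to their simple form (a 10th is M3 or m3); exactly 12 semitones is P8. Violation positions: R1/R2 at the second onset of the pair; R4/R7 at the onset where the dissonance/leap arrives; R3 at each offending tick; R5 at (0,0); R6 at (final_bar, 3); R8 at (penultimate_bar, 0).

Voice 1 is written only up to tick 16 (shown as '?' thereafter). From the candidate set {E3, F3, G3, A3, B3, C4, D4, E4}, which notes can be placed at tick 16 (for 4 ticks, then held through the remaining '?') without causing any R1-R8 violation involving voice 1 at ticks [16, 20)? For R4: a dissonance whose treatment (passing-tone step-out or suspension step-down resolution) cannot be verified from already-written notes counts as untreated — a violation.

{B3, C4, E4, G3}

E3: violates R2
F3: violates R4
G3: legal
A3: violates R4
B3: legal
C4: legal
D4: violates R4
E4: legal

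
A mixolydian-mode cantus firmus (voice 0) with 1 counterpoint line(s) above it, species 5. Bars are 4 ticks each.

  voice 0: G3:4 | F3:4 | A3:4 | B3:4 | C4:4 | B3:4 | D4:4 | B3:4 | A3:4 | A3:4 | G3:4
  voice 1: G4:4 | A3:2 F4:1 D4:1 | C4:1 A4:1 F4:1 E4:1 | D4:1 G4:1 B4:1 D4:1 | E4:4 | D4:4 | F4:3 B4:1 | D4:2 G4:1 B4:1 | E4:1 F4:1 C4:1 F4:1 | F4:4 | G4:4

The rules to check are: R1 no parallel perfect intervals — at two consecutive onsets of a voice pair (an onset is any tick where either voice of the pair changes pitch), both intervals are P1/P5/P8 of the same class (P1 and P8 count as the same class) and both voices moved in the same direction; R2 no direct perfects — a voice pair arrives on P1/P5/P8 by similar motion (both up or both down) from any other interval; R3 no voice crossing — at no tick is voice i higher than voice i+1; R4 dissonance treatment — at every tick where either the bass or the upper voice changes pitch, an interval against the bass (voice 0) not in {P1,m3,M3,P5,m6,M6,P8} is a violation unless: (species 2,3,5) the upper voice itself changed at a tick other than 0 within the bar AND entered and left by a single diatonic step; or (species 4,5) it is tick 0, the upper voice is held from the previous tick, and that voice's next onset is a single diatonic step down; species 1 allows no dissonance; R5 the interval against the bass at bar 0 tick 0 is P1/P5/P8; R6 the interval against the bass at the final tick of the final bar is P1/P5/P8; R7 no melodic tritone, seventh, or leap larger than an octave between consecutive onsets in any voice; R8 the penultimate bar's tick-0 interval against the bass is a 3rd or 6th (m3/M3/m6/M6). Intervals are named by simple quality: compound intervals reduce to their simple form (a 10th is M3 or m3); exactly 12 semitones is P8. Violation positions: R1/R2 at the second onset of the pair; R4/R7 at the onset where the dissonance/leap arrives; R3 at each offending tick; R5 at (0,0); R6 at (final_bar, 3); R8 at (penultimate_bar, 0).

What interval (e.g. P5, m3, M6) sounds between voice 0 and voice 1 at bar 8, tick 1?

voice 0=A3 voice 1=F4 -> m6

m6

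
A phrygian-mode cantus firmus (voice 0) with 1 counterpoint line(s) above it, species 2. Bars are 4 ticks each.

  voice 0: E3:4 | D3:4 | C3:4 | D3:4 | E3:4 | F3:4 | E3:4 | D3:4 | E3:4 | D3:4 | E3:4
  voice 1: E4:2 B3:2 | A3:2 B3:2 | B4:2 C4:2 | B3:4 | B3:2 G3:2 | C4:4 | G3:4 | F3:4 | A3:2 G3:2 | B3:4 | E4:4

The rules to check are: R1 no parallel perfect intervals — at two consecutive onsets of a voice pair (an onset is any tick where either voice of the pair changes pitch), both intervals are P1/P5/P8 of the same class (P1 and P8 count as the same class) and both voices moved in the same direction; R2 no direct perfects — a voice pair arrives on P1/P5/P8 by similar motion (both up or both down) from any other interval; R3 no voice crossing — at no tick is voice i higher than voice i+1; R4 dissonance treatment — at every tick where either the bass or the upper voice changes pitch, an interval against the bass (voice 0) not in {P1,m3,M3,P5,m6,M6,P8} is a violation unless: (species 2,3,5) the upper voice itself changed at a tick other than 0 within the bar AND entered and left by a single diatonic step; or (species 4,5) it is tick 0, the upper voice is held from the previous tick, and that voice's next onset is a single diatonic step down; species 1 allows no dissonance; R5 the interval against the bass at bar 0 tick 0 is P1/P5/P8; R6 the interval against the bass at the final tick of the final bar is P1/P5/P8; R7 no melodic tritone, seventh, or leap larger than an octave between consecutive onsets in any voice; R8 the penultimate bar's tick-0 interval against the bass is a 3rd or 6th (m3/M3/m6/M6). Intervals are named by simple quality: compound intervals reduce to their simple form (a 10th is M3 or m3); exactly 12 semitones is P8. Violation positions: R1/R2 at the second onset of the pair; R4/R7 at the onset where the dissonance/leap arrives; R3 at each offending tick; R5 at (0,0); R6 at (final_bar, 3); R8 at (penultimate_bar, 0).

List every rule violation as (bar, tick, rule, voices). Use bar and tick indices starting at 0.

(1, 0, R1, (0, 1))
(2, 0, R4, (0, 1))
(2, 2, R7, (1,))
(5, 0, R2, (0, 1))
(8, 0, R4, (0, 1))
(10, 0, R2, (0, 1))

bar 0: v0=E3 v1=E4 downbeat P8
bar 1: v0=D3 v1=A3 downbeat P5
bar 2: v0=C3 v1=B4 downbeat M7
bar 3: v0=D3 v1=B3 downbeat M6
bar 4: v0=E3 v1=B3 downbeat P5
bar 5: v0=F3 v1=C4 downbeat P5
bar 6: v0=E3 v1=G3 downbeat m3
bar 7: v0=D3 v1=F3 downbeat m3
bar 8: v0=E3 v1=A3 downbeat P4
bar 9: v0=D3 v1=B3 downbeat M6
bar 10: v0=E3 v1=E4 downbeat P8
  -> R1 @ bar 1 tick 0 v(0, 1): E3/B3 P5 -> D3/A3 P5 similar
  -> R4 @ bar 2 tick 0 v(0, 1): C3/B4 M7 untreated
  -> R7 @ bar 2 tick 2 v(1,): B4->C4 leap 11st
  -> R2 @ bar 5 tick 0 v(0, 1): E3/G3 m3 -> F3/C4 P5 similar
  -> R4 @ bar 8 tick 0 v(0, 1): E3/A3 P4 untreated
  -> R2 @ bar 10 tick 0 v(0, 1): D3/B3 M6 -> E3/E4 P8 similar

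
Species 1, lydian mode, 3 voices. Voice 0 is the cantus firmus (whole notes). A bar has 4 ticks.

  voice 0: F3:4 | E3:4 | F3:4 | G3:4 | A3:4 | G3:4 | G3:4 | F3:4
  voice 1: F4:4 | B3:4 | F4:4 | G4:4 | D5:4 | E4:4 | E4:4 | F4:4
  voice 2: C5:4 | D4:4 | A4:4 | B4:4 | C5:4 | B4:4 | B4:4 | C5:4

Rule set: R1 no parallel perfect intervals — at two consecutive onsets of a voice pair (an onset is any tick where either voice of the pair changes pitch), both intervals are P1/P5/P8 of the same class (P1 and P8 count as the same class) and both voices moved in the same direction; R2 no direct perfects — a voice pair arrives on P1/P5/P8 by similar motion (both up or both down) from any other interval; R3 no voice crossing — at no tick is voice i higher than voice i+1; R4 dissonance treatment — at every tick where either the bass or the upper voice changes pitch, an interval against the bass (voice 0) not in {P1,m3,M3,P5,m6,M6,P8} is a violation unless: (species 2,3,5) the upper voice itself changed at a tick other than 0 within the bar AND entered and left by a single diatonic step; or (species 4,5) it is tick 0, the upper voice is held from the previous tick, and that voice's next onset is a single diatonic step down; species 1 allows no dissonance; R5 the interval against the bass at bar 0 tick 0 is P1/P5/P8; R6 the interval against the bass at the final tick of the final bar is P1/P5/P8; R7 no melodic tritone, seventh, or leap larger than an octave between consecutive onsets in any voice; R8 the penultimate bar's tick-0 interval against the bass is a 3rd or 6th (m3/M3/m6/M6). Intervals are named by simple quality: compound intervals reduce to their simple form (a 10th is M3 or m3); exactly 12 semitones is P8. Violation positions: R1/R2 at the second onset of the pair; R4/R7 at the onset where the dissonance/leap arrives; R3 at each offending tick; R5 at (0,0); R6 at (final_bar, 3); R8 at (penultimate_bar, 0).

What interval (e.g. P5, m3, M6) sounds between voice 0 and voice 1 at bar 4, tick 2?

P4

voice 0=A3 voice 1=D5 -> P4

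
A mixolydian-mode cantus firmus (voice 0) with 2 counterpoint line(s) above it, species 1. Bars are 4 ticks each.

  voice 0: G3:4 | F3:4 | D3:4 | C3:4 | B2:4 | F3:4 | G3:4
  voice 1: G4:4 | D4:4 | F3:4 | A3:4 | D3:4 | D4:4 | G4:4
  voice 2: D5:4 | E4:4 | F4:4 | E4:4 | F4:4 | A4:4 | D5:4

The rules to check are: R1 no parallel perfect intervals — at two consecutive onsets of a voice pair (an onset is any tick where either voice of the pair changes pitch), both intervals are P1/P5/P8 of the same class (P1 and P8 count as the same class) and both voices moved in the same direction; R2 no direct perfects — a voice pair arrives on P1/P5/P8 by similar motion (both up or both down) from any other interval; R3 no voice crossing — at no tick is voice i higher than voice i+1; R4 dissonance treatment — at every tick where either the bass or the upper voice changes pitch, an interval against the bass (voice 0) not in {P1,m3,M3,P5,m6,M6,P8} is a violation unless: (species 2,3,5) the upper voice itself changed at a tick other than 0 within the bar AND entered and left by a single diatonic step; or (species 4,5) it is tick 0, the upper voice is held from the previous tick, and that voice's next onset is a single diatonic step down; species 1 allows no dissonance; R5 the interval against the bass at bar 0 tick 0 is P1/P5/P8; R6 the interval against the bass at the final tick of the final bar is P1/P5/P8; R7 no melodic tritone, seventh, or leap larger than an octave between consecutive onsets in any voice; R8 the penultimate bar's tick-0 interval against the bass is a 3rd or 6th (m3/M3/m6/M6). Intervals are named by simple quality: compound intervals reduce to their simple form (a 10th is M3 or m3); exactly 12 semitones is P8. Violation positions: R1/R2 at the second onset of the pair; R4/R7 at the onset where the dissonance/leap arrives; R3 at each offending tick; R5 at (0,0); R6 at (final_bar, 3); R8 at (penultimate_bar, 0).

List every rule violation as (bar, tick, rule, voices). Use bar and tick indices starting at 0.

(1, 0, R4, (0, 2))
(1, 0, R7, (2,))
(4, 0, R4, (0, 2))
(5, 0, R2, (1, 2))
(5, 0, R7, (0,))
(6, 0, R1, (1, 2))
(6, 0, R2, (0, 1))
(6, 0, R2, (0, 2))

bar 0: v0=G3 v1=G4 v2=D5 downbeat P5
bar 1: v0=F3 v1=D4 v2=E4 downbeat M7
bar 2: v0=D3 v1=F3 v2=F4 downbeat m3
bar 3: v0=C3 v1=A3 v2=E4 downbeat M3
bar 4: v0=B2 v1=D3 v2=F4 downbeat TT
bar 5: v0=F3 v1=D4 v2=A4 downbeat M3
bar 6: v0=G3 v1=G4 v2=D5 downbeat P5
  -> R4 @ bar 1 tick 0 v(0, 2): F3/E4 M7 untreated
  -> R7 @ bar 1 tick 0 v(2,): D5->E4 leap 10st
  -> R4 @ bar 4 tick 0 v(0, 2): B2/F4 TT untreated
  -> R2 @ bar 5 tick 0 v(1, 2): D3/F4 m3 -> D4/A4 P5 similar
  -> R7 @ bar 5 tick 0 v(0,): B2->F3 leap 6st
  -> R1 @ bar 6 tick 0 v(1, 2): D4/A4 P5 -> G4/D5 P5 similar
  -> R2 @ bar 6 tick 0 v(0, 1): F3/D4 M6 -> G3/G4 P8 similar
  -> R2 @ bar 6 tick 0 v(0, 2): F3/A4 M3 -> G3/D5 P5 similar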